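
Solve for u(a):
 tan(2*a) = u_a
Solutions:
 u(a) = C1 - log(cos(2*a))/2


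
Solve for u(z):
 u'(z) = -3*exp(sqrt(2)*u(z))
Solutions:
 u(z) = sqrt(2)*(2*log(1/(C1 + 3*z)) - log(2))/4


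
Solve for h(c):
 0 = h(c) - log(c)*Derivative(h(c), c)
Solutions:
 h(c) = C1*exp(li(c))


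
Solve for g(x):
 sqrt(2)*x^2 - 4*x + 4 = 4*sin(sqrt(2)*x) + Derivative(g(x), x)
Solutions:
 g(x) = C1 + sqrt(2)*x^3/3 - 2*x^2 + 4*x + 2*sqrt(2)*cos(sqrt(2)*x)


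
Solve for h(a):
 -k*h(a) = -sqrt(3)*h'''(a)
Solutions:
 h(a) = C1*exp(3^(5/6)*a*k^(1/3)/3) + C2*exp(a*k^(1/3)*(-3^(5/6) + 3*3^(1/3)*I)/6) + C3*exp(-a*k^(1/3)*(3^(5/6) + 3*3^(1/3)*I)/6)


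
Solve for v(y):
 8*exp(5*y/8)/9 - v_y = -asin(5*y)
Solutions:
 v(y) = C1 + y*asin(5*y) + sqrt(1 - 25*y^2)/5 + 64*exp(5*y/8)/45


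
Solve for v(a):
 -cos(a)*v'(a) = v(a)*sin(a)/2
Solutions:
 v(a) = C1*sqrt(cos(a))


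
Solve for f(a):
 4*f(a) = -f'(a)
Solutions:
 f(a) = C1*exp(-4*a)


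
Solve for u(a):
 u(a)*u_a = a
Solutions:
 u(a) = -sqrt(C1 + a^2)
 u(a) = sqrt(C1 + a^2)


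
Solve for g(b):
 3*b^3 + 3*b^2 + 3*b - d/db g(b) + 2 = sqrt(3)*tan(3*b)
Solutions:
 g(b) = C1 + 3*b^4/4 + b^3 + 3*b^2/2 + 2*b + sqrt(3)*log(cos(3*b))/3


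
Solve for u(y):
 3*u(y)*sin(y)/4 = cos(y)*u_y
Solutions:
 u(y) = C1/cos(y)^(3/4)


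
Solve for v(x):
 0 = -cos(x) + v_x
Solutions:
 v(x) = C1 + sin(x)


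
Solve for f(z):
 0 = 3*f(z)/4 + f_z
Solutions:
 f(z) = C1*exp(-3*z/4)


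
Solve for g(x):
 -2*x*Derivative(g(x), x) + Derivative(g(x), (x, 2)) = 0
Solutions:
 g(x) = C1 + C2*erfi(x)


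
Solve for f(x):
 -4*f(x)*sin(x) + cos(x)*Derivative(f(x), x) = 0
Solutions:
 f(x) = C1/cos(x)^4


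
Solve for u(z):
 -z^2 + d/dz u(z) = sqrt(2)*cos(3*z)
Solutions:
 u(z) = C1 + z^3/3 + sqrt(2)*sin(3*z)/3


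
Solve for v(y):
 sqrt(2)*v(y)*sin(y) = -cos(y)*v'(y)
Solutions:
 v(y) = C1*cos(y)^(sqrt(2))


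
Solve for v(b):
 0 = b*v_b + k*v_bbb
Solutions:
 v(b) = C1 + Integral(C2*airyai(b*(-1/k)^(1/3)) + C3*airybi(b*(-1/k)^(1/3)), b)


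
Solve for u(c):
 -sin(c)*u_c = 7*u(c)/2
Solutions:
 u(c) = C1*(cos(c) + 1)^(7/4)/(cos(c) - 1)^(7/4)


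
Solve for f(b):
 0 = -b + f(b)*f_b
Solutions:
 f(b) = -sqrt(C1 + b^2)
 f(b) = sqrt(C1 + b^2)


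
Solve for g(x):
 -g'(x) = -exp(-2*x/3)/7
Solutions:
 g(x) = C1 - 3*exp(-2*x/3)/14


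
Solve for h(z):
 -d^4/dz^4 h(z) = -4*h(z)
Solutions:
 h(z) = C1*exp(-sqrt(2)*z) + C2*exp(sqrt(2)*z) + C3*sin(sqrt(2)*z) + C4*cos(sqrt(2)*z)


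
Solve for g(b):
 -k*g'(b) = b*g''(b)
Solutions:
 g(b) = C1 + b^(1 - re(k))*(C2*sin(log(b)*Abs(im(k))) + C3*cos(log(b)*im(k)))


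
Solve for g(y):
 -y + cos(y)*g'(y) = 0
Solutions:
 g(y) = C1 + Integral(y/cos(y), y)


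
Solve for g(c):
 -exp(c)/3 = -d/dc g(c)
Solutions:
 g(c) = C1 + exp(c)/3


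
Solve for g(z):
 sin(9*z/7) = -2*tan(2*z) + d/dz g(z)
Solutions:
 g(z) = C1 - log(cos(2*z)) - 7*cos(9*z/7)/9


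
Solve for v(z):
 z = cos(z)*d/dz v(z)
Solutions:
 v(z) = C1 + Integral(z/cos(z), z)


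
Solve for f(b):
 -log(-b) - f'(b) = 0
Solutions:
 f(b) = C1 - b*log(-b) + b


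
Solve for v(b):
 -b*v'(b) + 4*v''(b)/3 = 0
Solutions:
 v(b) = C1 + C2*erfi(sqrt(6)*b/4)


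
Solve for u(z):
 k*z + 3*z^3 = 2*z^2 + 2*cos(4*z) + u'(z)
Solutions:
 u(z) = C1 + k*z^2/2 + 3*z^4/4 - 2*z^3/3 - sin(4*z)/2


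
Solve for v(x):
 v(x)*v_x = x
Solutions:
 v(x) = -sqrt(C1 + x^2)
 v(x) = sqrt(C1 + x^2)


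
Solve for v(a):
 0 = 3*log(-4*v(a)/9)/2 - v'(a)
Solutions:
 -2*Integral(1/(log(-_y) - 2*log(3) + 2*log(2)), (_y, v(a)))/3 = C1 - a


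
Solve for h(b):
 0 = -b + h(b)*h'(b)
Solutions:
 h(b) = -sqrt(C1 + b^2)
 h(b) = sqrt(C1 + b^2)


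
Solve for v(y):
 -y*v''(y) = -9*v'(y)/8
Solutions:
 v(y) = C1 + C2*y^(17/8)


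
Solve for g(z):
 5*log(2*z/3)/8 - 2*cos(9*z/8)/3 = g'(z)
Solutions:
 g(z) = C1 + 5*z*log(z)/8 - 5*z*log(3)/8 - 5*z/8 + 5*z*log(2)/8 - 16*sin(9*z/8)/27


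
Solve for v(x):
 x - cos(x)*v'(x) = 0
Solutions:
 v(x) = C1 + Integral(x/cos(x), x)


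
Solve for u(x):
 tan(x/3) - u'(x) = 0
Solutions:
 u(x) = C1 - 3*log(cos(x/3))


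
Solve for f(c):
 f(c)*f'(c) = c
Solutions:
 f(c) = -sqrt(C1 + c^2)
 f(c) = sqrt(C1 + c^2)


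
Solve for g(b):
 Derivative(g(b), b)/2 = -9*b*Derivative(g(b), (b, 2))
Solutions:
 g(b) = C1 + C2*b^(17/18)


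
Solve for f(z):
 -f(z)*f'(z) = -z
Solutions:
 f(z) = -sqrt(C1 + z^2)
 f(z) = sqrt(C1 + z^2)


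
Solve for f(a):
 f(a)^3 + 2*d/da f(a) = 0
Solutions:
 f(a) = -sqrt(-1/(C1 - a))
 f(a) = sqrt(-1/(C1 - a))


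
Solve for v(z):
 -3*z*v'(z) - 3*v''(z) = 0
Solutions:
 v(z) = C1 + C2*erf(sqrt(2)*z/2)


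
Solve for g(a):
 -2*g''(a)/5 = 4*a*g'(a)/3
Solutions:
 g(a) = C1 + C2*erf(sqrt(15)*a/3)


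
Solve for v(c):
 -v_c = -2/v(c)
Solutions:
 v(c) = -sqrt(C1 + 4*c)
 v(c) = sqrt(C1 + 4*c)


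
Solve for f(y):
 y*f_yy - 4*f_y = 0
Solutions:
 f(y) = C1 + C2*y^5


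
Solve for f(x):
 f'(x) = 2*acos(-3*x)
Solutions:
 f(x) = C1 + 2*x*acos(-3*x) + 2*sqrt(1 - 9*x^2)/3


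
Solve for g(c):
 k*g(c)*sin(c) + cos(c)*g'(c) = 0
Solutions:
 g(c) = C1*exp(k*log(cos(c)))


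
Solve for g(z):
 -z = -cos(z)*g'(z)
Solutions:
 g(z) = C1 + Integral(z/cos(z), z)


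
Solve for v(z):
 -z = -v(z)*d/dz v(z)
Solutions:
 v(z) = -sqrt(C1 + z^2)
 v(z) = sqrt(C1 + z^2)


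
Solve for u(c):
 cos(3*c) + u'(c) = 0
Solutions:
 u(c) = C1 - sin(3*c)/3


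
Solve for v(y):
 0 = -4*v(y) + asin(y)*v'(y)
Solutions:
 v(y) = C1*exp(4*Integral(1/asin(y), y))


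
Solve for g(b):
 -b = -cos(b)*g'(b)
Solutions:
 g(b) = C1 + Integral(b/cos(b), b)


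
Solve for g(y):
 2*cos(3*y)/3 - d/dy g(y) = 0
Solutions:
 g(y) = C1 + 2*sin(3*y)/9


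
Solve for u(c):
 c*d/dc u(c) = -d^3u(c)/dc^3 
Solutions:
 u(c) = C1 + Integral(C2*airyai(-c) + C3*airybi(-c), c)


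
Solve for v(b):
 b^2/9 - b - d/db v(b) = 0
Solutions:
 v(b) = C1 + b^3/27 - b^2/2


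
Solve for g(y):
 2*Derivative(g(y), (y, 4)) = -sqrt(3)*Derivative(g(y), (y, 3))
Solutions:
 g(y) = C1 + C2*y + C3*y^2 + C4*exp(-sqrt(3)*y/2)


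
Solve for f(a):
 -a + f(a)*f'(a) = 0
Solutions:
 f(a) = -sqrt(C1 + a^2)
 f(a) = sqrt(C1 + a^2)


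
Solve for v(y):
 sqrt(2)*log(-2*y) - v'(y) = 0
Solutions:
 v(y) = C1 + sqrt(2)*y*log(-y) + sqrt(2)*y*(-1 + log(2))


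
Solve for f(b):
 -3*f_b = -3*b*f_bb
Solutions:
 f(b) = C1 + C2*b^2


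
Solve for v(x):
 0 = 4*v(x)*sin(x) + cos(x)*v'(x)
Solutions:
 v(x) = C1*cos(x)^4


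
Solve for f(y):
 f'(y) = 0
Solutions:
 f(y) = C1


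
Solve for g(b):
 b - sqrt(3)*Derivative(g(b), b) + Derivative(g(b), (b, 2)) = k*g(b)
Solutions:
 g(b) = C1*exp(b*(-sqrt(4*k + 3) + sqrt(3))/2) + C2*exp(b*(sqrt(4*k + 3) + sqrt(3))/2) + b/k - sqrt(3)/k^2


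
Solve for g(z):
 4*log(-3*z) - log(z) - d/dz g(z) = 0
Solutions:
 g(z) = C1 + 3*z*log(z) + z*(-3 + 4*log(3) + 4*I*pi)


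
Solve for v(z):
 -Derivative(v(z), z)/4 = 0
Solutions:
 v(z) = C1


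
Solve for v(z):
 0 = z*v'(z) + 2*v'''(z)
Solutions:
 v(z) = C1 + Integral(C2*airyai(-2^(2/3)*z/2) + C3*airybi(-2^(2/3)*z/2), z)


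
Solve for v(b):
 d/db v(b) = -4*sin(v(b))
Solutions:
 v(b) = -acos((-C1 - exp(8*b))/(C1 - exp(8*b))) + 2*pi
 v(b) = acos((-C1 - exp(8*b))/(C1 - exp(8*b)))


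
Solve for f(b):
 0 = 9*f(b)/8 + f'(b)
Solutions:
 f(b) = C1*exp(-9*b/8)


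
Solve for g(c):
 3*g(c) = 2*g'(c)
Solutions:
 g(c) = C1*exp(3*c/2)


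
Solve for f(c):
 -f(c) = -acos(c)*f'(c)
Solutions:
 f(c) = C1*exp(Integral(1/acos(c), c))


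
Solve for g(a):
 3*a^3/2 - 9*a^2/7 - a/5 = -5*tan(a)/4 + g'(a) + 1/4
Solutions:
 g(a) = C1 + 3*a^4/8 - 3*a^3/7 - a^2/10 - a/4 - 5*log(cos(a))/4


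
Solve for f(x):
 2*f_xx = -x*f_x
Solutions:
 f(x) = C1 + C2*erf(x/2)


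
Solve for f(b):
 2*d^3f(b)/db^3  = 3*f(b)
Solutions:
 f(b) = C3*exp(2^(2/3)*3^(1/3)*b/2) + (C1*sin(2^(2/3)*3^(5/6)*b/4) + C2*cos(2^(2/3)*3^(5/6)*b/4))*exp(-2^(2/3)*3^(1/3)*b/4)


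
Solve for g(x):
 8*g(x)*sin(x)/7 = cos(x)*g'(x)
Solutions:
 g(x) = C1/cos(x)^(8/7)


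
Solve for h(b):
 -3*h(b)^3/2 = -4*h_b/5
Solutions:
 h(b) = -2*sqrt(-1/(C1 + 15*b))
 h(b) = 2*sqrt(-1/(C1 + 15*b))


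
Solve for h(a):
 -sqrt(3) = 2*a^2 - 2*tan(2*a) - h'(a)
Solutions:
 h(a) = C1 + 2*a^3/3 + sqrt(3)*a + log(cos(2*a))


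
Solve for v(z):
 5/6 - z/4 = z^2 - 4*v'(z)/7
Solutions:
 v(z) = C1 + 7*z^3/12 + 7*z^2/32 - 35*z/24


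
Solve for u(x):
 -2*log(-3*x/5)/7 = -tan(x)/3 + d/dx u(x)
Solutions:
 u(x) = C1 - 2*x*log(-x)/7 - 2*x*log(3)/7 + 2*x/7 + 2*x*log(5)/7 - log(cos(x))/3


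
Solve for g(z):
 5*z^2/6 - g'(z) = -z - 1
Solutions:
 g(z) = C1 + 5*z^3/18 + z^2/2 + z


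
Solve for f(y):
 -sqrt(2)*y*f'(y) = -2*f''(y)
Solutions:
 f(y) = C1 + C2*erfi(2^(1/4)*y/2)


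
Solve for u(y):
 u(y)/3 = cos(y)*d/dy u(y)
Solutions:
 u(y) = C1*(sin(y) + 1)^(1/6)/(sin(y) - 1)^(1/6)


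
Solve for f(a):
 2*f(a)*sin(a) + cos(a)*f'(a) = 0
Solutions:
 f(a) = C1*cos(a)^2


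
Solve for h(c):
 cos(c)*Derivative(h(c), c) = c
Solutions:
 h(c) = C1 + Integral(c/cos(c), c)


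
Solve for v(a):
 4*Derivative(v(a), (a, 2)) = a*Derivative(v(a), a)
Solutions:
 v(a) = C1 + C2*erfi(sqrt(2)*a/4)


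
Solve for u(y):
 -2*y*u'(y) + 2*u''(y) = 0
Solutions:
 u(y) = C1 + C2*erfi(sqrt(2)*y/2)


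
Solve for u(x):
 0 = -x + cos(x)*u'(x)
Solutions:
 u(x) = C1 + Integral(x/cos(x), x)


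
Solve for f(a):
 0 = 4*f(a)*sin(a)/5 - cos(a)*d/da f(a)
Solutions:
 f(a) = C1/cos(a)^(4/5)


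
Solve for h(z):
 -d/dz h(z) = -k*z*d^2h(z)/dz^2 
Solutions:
 h(z) = C1 + z^(((re(k) + 1)*re(k) + im(k)^2)/(re(k)^2 + im(k)^2))*(C2*sin(log(z)*Abs(im(k))/(re(k)^2 + im(k)^2)) + C3*cos(log(z)*im(k)/(re(k)^2 + im(k)^2)))


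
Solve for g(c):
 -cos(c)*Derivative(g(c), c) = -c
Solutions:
 g(c) = C1 + Integral(c/cos(c), c)


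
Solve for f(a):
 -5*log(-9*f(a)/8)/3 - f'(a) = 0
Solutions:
 3*Integral(1/(log(-_y) - 3*log(2) + 2*log(3)), (_y, f(a)))/5 = C1 - a


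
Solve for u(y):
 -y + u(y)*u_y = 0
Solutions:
 u(y) = -sqrt(C1 + y^2)
 u(y) = sqrt(C1 + y^2)


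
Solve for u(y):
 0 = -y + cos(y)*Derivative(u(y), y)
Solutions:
 u(y) = C1 + Integral(y/cos(y), y)


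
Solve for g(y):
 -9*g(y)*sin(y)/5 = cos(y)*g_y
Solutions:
 g(y) = C1*cos(y)^(9/5)


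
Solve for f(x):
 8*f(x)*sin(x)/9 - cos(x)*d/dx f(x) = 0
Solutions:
 f(x) = C1/cos(x)^(8/9)


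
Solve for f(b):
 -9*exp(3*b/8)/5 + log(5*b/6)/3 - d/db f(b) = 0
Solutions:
 f(b) = C1 + b*log(b)/3 + b*(-log(6) - 1 + log(5))/3 - 24*exp(3*b/8)/5


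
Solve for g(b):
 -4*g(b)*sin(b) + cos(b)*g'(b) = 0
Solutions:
 g(b) = C1/cos(b)^4


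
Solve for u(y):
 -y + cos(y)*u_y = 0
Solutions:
 u(y) = C1 + Integral(y/cos(y), y)


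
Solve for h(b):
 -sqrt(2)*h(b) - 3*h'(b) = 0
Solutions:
 h(b) = C1*exp(-sqrt(2)*b/3)


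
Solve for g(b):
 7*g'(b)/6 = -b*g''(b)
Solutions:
 g(b) = C1 + C2/b^(1/6)


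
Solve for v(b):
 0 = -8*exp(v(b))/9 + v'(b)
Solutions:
 v(b) = log(-1/(C1 + 8*b)) + 2*log(3)


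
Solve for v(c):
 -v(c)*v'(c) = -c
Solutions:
 v(c) = -sqrt(C1 + c^2)
 v(c) = sqrt(C1 + c^2)


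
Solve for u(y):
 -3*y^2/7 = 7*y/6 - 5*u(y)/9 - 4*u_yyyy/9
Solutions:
 u(y) = 27*y^2/35 + 21*y/10 + (C1*sin(5^(1/4)*y/2) + C2*cos(5^(1/4)*y/2))*exp(-5^(1/4)*y/2) + (C3*sin(5^(1/4)*y/2) + C4*cos(5^(1/4)*y/2))*exp(5^(1/4)*y/2)


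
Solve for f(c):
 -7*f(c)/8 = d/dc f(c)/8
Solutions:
 f(c) = C1*exp(-7*c)


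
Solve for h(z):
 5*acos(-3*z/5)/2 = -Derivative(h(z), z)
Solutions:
 h(z) = C1 - 5*z*acos(-3*z/5)/2 - 5*sqrt(25 - 9*z^2)/6


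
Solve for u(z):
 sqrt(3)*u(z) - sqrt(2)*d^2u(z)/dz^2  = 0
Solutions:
 u(z) = C1*exp(-2^(3/4)*3^(1/4)*z/2) + C2*exp(2^(3/4)*3^(1/4)*z/2)


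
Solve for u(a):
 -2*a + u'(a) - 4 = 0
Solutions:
 u(a) = C1 + a^2 + 4*a


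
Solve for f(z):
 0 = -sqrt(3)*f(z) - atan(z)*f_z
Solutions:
 f(z) = C1*exp(-sqrt(3)*Integral(1/atan(z), z))


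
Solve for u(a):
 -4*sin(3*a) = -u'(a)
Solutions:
 u(a) = C1 - 4*cos(3*a)/3


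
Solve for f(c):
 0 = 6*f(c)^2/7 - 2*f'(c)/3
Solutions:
 f(c) = -7/(C1 + 9*c)


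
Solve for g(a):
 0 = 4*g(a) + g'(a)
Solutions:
 g(a) = C1*exp(-4*a)


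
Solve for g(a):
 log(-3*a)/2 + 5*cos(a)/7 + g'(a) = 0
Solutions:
 g(a) = C1 - a*log(-a)/2 - a*log(3)/2 + a/2 - 5*sin(a)/7


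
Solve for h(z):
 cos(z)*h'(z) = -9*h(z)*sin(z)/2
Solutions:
 h(z) = C1*cos(z)^(9/2)


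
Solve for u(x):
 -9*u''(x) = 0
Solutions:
 u(x) = C1 + C2*x


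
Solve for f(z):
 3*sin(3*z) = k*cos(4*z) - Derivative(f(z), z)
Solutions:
 f(z) = C1 + k*sin(4*z)/4 + cos(3*z)


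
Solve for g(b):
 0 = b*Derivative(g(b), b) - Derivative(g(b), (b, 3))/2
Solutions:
 g(b) = C1 + Integral(C2*airyai(2^(1/3)*b) + C3*airybi(2^(1/3)*b), b)


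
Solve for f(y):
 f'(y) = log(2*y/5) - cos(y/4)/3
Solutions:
 f(y) = C1 + y*log(y) - y*log(5) - y + y*log(2) - 4*sin(y/4)/3


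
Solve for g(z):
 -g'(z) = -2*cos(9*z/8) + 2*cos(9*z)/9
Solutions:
 g(z) = C1 + 16*sin(9*z/8)/9 - 2*sin(9*z)/81


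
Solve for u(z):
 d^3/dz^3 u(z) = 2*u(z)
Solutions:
 u(z) = C3*exp(2^(1/3)*z) + (C1*sin(2^(1/3)*sqrt(3)*z/2) + C2*cos(2^(1/3)*sqrt(3)*z/2))*exp(-2^(1/3)*z/2)


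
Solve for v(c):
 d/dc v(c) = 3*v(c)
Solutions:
 v(c) = C1*exp(3*c)


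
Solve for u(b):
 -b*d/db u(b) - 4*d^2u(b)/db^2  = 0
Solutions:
 u(b) = C1 + C2*erf(sqrt(2)*b/4)


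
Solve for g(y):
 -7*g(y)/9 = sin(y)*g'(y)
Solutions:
 g(y) = C1*(cos(y) + 1)^(7/18)/(cos(y) - 1)^(7/18)


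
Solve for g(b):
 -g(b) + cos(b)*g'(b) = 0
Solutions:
 g(b) = C1*sqrt(sin(b) + 1)/sqrt(sin(b) - 1)


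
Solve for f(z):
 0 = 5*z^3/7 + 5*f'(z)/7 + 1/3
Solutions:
 f(z) = C1 - z^4/4 - 7*z/15


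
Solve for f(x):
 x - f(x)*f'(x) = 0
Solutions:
 f(x) = -sqrt(C1 + x^2)
 f(x) = sqrt(C1 + x^2)


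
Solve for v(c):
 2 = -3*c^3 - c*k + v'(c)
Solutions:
 v(c) = C1 + 3*c^4/4 + c^2*k/2 + 2*c


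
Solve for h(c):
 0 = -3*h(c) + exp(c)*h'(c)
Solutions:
 h(c) = C1*exp(-3*exp(-c))


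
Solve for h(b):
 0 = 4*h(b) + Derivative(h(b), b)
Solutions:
 h(b) = C1*exp(-4*b)


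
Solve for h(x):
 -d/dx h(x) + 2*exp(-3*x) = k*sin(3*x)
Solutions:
 h(x) = C1 + k*cos(3*x)/3 - 2*exp(-3*x)/3


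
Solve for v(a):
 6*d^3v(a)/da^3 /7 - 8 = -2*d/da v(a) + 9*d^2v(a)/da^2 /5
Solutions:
 v(a) = C1 + 4*a + (C2*sin(sqrt(4431)*a/60) + C3*cos(sqrt(4431)*a/60))*exp(21*a/20)


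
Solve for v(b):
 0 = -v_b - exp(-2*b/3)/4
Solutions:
 v(b) = C1 + 3*exp(-2*b/3)/8


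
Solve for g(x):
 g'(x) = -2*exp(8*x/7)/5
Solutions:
 g(x) = C1 - 7*exp(8*x/7)/20


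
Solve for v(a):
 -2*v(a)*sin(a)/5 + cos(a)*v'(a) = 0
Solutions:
 v(a) = C1/cos(a)^(2/5)


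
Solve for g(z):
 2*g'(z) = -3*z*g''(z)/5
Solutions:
 g(z) = C1 + C2/z^(7/3)


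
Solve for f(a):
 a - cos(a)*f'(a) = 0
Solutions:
 f(a) = C1 + Integral(a/cos(a), a)


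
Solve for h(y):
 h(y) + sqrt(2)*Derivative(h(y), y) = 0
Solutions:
 h(y) = C1*exp(-sqrt(2)*y/2)


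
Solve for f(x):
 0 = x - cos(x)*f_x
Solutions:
 f(x) = C1 + Integral(x/cos(x), x)


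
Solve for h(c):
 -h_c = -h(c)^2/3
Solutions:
 h(c) = -3/(C1 + c)


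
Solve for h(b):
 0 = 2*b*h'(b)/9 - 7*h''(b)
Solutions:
 h(b) = C1 + C2*erfi(sqrt(7)*b/21)


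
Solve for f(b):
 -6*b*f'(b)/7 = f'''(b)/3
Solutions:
 f(b) = C1 + Integral(C2*airyai(-18^(1/3)*7^(2/3)*b/7) + C3*airybi(-18^(1/3)*7^(2/3)*b/7), b)


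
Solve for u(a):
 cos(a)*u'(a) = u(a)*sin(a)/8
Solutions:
 u(a) = C1/cos(a)^(1/8)


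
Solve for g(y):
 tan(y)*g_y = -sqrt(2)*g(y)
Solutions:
 g(y) = C1/sin(y)^(sqrt(2))


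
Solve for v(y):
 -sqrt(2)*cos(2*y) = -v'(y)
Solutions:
 v(y) = C1 + sqrt(2)*sin(2*y)/2


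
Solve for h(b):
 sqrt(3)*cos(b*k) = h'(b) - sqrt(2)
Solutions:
 h(b) = C1 + sqrt(2)*b + sqrt(3)*sin(b*k)/k


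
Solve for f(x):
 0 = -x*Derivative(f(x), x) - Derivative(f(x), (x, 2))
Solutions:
 f(x) = C1 + C2*erf(sqrt(2)*x/2)


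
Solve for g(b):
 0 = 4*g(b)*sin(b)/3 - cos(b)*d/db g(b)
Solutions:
 g(b) = C1/cos(b)^(4/3)


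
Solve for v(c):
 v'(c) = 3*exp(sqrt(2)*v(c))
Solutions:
 v(c) = sqrt(2)*(2*log(-1/(C1 + 3*c)) - log(2))/4


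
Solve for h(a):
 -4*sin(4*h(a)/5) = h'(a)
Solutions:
 4*a + 5*log(cos(4*h(a)/5) - 1)/8 - 5*log(cos(4*h(a)/5) + 1)/8 = C1


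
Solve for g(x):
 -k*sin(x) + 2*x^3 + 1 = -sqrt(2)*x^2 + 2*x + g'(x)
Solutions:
 g(x) = C1 + k*cos(x) + x^4/2 + sqrt(2)*x^3/3 - x^2 + x


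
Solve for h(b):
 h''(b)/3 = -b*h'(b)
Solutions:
 h(b) = C1 + C2*erf(sqrt(6)*b/2)


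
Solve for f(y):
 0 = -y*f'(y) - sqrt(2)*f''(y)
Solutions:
 f(y) = C1 + C2*erf(2^(1/4)*y/2)


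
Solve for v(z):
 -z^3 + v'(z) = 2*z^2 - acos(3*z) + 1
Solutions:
 v(z) = C1 + z^4/4 + 2*z^3/3 - z*acos(3*z) + z + sqrt(1 - 9*z^2)/3


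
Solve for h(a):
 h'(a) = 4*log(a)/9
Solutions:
 h(a) = C1 + 4*a*log(a)/9 - 4*a/9


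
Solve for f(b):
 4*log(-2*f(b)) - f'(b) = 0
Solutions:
 -Integral(1/(log(-_y) + log(2)), (_y, f(b)))/4 = C1 - b


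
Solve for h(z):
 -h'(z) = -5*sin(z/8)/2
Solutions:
 h(z) = C1 - 20*cos(z/8)


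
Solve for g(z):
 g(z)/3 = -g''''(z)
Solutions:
 g(z) = (C1*sin(sqrt(2)*3^(3/4)*z/6) + C2*cos(sqrt(2)*3^(3/4)*z/6))*exp(-sqrt(2)*3^(3/4)*z/6) + (C3*sin(sqrt(2)*3^(3/4)*z/6) + C4*cos(sqrt(2)*3^(3/4)*z/6))*exp(sqrt(2)*3^(3/4)*z/6)


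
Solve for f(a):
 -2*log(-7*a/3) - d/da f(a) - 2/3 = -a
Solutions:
 f(a) = C1 + a^2/2 - 2*a*log(-a) + a*(-2*log(7) + 4/3 + 2*log(3))


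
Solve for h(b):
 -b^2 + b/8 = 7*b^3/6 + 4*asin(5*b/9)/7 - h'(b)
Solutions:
 h(b) = C1 + 7*b^4/24 + b^3/3 - b^2/16 + 4*b*asin(5*b/9)/7 + 4*sqrt(81 - 25*b^2)/35


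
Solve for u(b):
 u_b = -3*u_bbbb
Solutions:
 u(b) = C1 + C4*exp(-3^(2/3)*b/3) + (C2*sin(3^(1/6)*b/2) + C3*cos(3^(1/6)*b/2))*exp(3^(2/3)*b/6)


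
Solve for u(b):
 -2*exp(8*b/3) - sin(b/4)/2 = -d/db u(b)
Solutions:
 u(b) = C1 + 3*exp(8*b/3)/4 - 2*cos(b/4)


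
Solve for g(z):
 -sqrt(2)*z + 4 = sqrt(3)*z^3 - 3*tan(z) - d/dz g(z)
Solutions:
 g(z) = C1 + sqrt(3)*z^4/4 + sqrt(2)*z^2/2 - 4*z + 3*log(cos(z))


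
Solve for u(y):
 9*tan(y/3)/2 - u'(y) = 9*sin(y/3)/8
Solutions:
 u(y) = C1 - 27*log(cos(y/3))/2 + 27*cos(y/3)/8


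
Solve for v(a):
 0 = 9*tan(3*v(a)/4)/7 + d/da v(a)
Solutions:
 v(a) = -4*asin(C1*exp(-27*a/28))/3 + 4*pi/3
 v(a) = 4*asin(C1*exp(-27*a/28))/3


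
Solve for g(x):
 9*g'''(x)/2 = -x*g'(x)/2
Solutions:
 g(x) = C1 + Integral(C2*airyai(-3^(1/3)*x/3) + C3*airybi(-3^(1/3)*x/3), x)


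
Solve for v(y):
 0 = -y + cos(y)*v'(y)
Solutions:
 v(y) = C1 + Integral(y/cos(y), y)


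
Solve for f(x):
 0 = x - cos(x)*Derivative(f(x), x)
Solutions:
 f(x) = C1 + Integral(x/cos(x), x)


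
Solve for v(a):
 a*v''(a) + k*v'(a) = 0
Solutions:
 v(a) = C1 + a^(1 - re(k))*(C2*sin(log(a)*Abs(im(k))) + C3*cos(log(a)*im(k)))


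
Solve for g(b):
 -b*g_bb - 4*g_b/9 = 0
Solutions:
 g(b) = C1 + C2*b^(5/9)


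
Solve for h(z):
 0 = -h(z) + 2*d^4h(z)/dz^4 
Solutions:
 h(z) = C1*exp(-2^(3/4)*z/2) + C2*exp(2^(3/4)*z/2) + C3*sin(2^(3/4)*z/2) + C4*cos(2^(3/4)*z/2)


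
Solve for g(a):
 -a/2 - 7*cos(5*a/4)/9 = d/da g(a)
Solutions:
 g(a) = C1 - a^2/4 - 28*sin(5*a/4)/45


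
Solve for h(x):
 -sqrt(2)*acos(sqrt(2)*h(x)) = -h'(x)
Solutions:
 Integral(1/acos(sqrt(2)*_y), (_y, h(x))) = C1 + sqrt(2)*x


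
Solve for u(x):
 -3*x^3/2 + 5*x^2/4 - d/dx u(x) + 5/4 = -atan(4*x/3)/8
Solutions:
 u(x) = C1 - 3*x^4/8 + 5*x^3/12 + x*atan(4*x/3)/8 + 5*x/4 - 3*log(16*x^2 + 9)/64


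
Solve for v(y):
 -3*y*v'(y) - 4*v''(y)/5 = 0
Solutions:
 v(y) = C1 + C2*erf(sqrt(30)*y/4)


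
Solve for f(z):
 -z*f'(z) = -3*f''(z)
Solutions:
 f(z) = C1 + C2*erfi(sqrt(6)*z/6)


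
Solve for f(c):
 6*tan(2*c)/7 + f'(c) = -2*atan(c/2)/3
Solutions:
 f(c) = C1 - 2*c*atan(c/2)/3 + 2*log(c^2 + 4)/3 + 3*log(cos(2*c))/7


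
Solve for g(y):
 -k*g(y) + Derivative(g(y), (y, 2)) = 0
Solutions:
 g(y) = C1*exp(-sqrt(k)*y) + C2*exp(sqrt(k)*y)


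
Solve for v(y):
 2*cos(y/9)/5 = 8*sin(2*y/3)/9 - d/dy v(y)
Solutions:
 v(y) = C1 - 18*sin(y/9)/5 - 4*cos(2*y/3)/3


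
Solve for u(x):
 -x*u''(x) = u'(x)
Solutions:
 u(x) = C1 + C2*log(x)


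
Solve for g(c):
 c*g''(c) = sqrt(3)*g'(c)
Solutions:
 g(c) = C1 + C2*c^(1 + sqrt(3))


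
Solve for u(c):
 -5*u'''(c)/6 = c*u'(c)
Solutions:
 u(c) = C1 + Integral(C2*airyai(-5^(2/3)*6^(1/3)*c/5) + C3*airybi(-5^(2/3)*6^(1/3)*c/5), c)


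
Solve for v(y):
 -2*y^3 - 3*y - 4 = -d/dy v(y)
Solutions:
 v(y) = C1 + y^4/2 + 3*y^2/2 + 4*y


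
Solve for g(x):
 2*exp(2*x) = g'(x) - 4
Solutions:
 g(x) = C1 + 4*x + exp(2*x)


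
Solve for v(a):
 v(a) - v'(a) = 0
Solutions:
 v(a) = C1*exp(a)


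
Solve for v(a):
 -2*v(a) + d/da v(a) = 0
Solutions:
 v(a) = C1*exp(2*a)


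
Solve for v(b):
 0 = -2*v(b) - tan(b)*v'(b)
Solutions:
 v(b) = C1/sin(b)^2


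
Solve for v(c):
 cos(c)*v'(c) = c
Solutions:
 v(c) = C1 + Integral(c/cos(c), c)


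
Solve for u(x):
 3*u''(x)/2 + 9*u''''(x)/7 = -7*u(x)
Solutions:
 u(x) = (C1*sin(sqrt(21)*x*cos(atan(sqrt(15))/2)/3) + C2*cos(sqrt(21)*x*cos(atan(sqrt(15))/2)/3))*exp(-sqrt(21)*x*sin(atan(sqrt(15))/2)/3) + (C3*sin(sqrt(21)*x*cos(atan(sqrt(15))/2)/3) + C4*cos(sqrt(21)*x*cos(atan(sqrt(15))/2)/3))*exp(sqrt(21)*x*sin(atan(sqrt(15))/2)/3)


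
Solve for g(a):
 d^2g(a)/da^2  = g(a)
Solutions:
 g(a) = C1*exp(-a) + C2*exp(a)


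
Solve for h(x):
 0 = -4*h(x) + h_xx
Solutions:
 h(x) = C1*exp(-2*x) + C2*exp(2*x)


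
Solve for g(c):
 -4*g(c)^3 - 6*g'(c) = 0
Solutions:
 g(c) = -sqrt(6)*sqrt(-1/(C1 - 2*c))/2
 g(c) = sqrt(6)*sqrt(-1/(C1 - 2*c))/2


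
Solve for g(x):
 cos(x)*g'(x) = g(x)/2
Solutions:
 g(x) = C1*(sin(x) + 1)^(1/4)/(sin(x) - 1)^(1/4)


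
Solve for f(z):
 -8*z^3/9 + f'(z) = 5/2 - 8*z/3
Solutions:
 f(z) = C1 + 2*z^4/9 - 4*z^2/3 + 5*z/2


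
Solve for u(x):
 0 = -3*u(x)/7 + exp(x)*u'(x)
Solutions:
 u(x) = C1*exp(-3*exp(-x)/7)


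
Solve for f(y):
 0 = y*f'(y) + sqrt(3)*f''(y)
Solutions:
 f(y) = C1 + C2*erf(sqrt(2)*3^(3/4)*y/6)


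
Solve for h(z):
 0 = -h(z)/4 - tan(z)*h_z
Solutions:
 h(z) = C1/sin(z)^(1/4)


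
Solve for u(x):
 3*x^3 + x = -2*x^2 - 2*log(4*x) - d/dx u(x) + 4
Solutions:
 u(x) = C1 - 3*x^4/4 - 2*x^3/3 - x^2/2 - 2*x*log(x) - 4*x*log(2) + 6*x


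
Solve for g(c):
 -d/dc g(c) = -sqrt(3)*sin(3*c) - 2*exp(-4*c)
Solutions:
 g(c) = C1 - sqrt(3)*cos(3*c)/3 - exp(-4*c)/2


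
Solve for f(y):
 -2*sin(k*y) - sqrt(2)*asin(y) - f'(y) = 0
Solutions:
 f(y) = C1 - sqrt(2)*(y*asin(y) + sqrt(1 - y^2)) - 2*Piecewise((-cos(k*y)/k, Ne(k, 0)), (0, True))


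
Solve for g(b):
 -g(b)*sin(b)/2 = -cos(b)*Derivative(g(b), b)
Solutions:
 g(b) = C1/sqrt(cos(b))


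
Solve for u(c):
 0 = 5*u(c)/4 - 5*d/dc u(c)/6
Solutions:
 u(c) = C1*exp(3*c/2)


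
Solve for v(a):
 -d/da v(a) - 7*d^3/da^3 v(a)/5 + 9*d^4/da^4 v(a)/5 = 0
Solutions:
 v(a) = C1 + C2*exp(a*(-2^(2/3)*(27*sqrt(184605) + 11621)^(1/3) - 98*2^(1/3)/(27*sqrt(184605) + 11621)^(1/3) + 28)/108)*sin(2^(1/3)*sqrt(3)*a*(-2^(1/3)*(27*sqrt(184605) + 11621)^(1/3) + 98/(27*sqrt(184605) + 11621)^(1/3))/108) + C3*exp(a*(-2^(2/3)*(27*sqrt(184605) + 11621)^(1/3) - 98*2^(1/3)/(27*sqrt(184605) + 11621)^(1/3) + 28)/108)*cos(2^(1/3)*sqrt(3)*a*(-2^(1/3)*(27*sqrt(184605) + 11621)^(1/3) + 98/(27*sqrt(184605) + 11621)^(1/3))/108) + C4*exp(a*(98*2^(1/3)/(27*sqrt(184605) + 11621)^(1/3) + 14 + 2^(2/3)*(27*sqrt(184605) + 11621)^(1/3))/54)


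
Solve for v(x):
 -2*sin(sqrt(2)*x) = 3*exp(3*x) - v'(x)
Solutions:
 v(x) = C1 + exp(3*x) - sqrt(2)*cos(sqrt(2)*x)


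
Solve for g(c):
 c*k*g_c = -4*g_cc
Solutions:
 g(c) = Piecewise((-sqrt(2)*sqrt(pi)*C1*erf(sqrt(2)*c*sqrt(k)/4)/sqrt(k) - C2, (k > 0) | (k < 0)), (-C1*c - C2, True))


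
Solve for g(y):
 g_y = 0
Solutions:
 g(y) = C1


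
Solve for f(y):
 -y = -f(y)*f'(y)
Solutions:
 f(y) = -sqrt(C1 + y^2)
 f(y) = sqrt(C1 + y^2)


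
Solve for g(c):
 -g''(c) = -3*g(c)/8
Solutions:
 g(c) = C1*exp(-sqrt(6)*c/4) + C2*exp(sqrt(6)*c/4)


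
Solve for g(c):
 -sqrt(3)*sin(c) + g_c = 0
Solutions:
 g(c) = C1 - sqrt(3)*cos(c)


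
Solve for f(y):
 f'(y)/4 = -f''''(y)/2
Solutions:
 f(y) = C1 + C4*exp(-2^(2/3)*y/2) + (C2*sin(2^(2/3)*sqrt(3)*y/4) + C3*cos(2^(2/3)*sqrt(3)*y/4))*exp(2^(2/3)*y/4)


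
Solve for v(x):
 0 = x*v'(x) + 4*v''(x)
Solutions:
 v(x) = C1 + C2*erf(sqrt(2)*x/4)


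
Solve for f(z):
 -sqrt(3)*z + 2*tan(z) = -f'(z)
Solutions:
 f(z) = C1 + sqrt(3)*z^2/2 + 2*log(cos(z))


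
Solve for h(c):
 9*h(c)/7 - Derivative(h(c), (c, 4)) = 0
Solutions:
 h(c) = C1*exp(-sqrt(3)*7^(3/4)*c/7) + C2*exp(sqrt(3)*7^(3/4)*c/7) + C3*sin(sqrt(3)*7^(3/4)*c/7) + C4*cos(sqrt(3)*7^(3/4)*c/7)


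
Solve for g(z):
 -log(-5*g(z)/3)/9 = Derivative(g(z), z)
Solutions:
 9*Integral(1/(log(-_y) - log(3) + log(5)), (_y, g(z))) = C1 - z


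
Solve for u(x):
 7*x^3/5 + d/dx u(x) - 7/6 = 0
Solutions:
 u(x) = C1 - 7*x^4/20 + 7*x/6


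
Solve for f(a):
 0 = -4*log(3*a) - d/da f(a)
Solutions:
 f(a) = C1 - 4*a*log(a) - a*log(81) + 4*a


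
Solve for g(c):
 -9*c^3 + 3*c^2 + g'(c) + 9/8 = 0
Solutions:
 g(c) = C1 + 9*c^4/4 - c^3 - 9*c/8


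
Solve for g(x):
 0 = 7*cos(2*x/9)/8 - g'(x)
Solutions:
 g(x) = C1 + 63*sin(2*x/9)/16


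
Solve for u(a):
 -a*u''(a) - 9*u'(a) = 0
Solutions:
 u(a) = C1 + C2/a^8


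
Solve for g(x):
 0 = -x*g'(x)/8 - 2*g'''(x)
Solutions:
 g(x) = C1 + Integral(C2*airyai(-2^(2/3)*x/4) + C3*airybi(-2^(2/3)*x/4), x)


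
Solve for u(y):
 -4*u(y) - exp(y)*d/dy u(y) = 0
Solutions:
 u(y) = C1*exp(4*exp(-y))


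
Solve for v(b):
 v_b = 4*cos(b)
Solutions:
 v(b) = C1 + 4*sin(b)


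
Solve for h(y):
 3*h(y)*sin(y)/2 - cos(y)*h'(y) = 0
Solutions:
 h(y) = C1/cos(y)^(3/2)


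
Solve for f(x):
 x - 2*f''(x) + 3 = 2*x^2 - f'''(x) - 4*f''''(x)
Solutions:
 f(x) = C1 + C2*x + C3*exp(x*(-1 + sqrt(33))/8) + C4*exp(-x*(1 + sqrt(33))/8) - x^4/12 - x^3/12 - 11*x^2/8


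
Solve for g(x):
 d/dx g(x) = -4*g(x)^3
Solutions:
 g(x) = -sqrt(2)*sqrt(-1/(C1 - 4*x))/2
 g(x) = sqrt(2)*sqrt(-1/(C1 - 4*x))/2


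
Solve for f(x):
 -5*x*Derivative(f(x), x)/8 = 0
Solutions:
 f(x) = C1


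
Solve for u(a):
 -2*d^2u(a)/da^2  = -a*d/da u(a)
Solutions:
 u(a) = C1 + C2*erfi(a/2)


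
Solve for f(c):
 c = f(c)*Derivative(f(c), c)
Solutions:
 f(c) = -sqrt(C1 + c^2)
 f(c) = sqrt(C1 + c^2)


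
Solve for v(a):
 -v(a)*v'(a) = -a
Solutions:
 v(a) = -sqrt(C1 + a^2)
 v(a) = sqrt(C1 + a^2)


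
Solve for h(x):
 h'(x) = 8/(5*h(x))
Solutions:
 h(x) = -sqrt(C1 + 80*x)/5
 h(x) = sqrt(C1 + 80*x)/5


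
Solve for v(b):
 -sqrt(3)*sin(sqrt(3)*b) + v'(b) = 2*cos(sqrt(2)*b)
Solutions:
 v(b) = C1 + sqrt(2)*sin(sqrt(2)*b) - cos(sqrt(3)*b)


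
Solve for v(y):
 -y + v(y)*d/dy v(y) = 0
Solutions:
 v(y) = -sqrt(C1 + y^2)
 v(y) = sqrt(C1 + y^2)


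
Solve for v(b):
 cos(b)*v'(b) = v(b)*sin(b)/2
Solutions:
 v(b) = C1/sqrt(cos(b))


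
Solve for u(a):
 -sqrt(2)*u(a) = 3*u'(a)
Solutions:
 u(a) = C1*exp(-sqrt(2)*a/3)


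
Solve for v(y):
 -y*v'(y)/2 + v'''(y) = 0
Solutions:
 v(y) = C1 + Integral(C2*airyai(2^(2/3)*y/2) + C3*airybi(2^(2/3)*y/2), y)


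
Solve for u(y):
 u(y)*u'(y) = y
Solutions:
 u(y) = -sqrt(C1 + y^2)
 u(y) = sqrt(C1 + y^2)


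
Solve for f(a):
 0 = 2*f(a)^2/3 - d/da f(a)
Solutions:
 f(a) = -3/(C1 + 2*a)


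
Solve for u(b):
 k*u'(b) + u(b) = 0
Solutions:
 u(b) = C1*exp(-b/k)


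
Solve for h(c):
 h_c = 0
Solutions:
 h(c) = C1


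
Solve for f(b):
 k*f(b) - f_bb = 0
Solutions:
 f(b) = C1*exp(-b*sqrt(k)) + C2*exp(b*sqrt(k))


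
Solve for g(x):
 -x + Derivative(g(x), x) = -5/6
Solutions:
 g(x) = C1 + x^2/2 - 5*x/6


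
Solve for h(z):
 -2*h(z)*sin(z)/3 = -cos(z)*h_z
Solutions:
 h(z) = C1/cos(z)^(2/3)


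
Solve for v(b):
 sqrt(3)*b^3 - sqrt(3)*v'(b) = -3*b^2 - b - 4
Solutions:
 v(b) = C1 + b^4/4 + sqrt(3)*b^3/3 + sqrt(3)*b^2/6 + 4*sqrt(3)*b/3


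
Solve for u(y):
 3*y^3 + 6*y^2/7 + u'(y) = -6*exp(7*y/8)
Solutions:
 u(y) = C1 - 3*y^4/4 - 2*y^3/7 - 48*exp(7*y/8)/7


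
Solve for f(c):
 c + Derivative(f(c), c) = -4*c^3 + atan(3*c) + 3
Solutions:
 f(c) = C1 - c^4 - c^2/2 + c*atan(3*c) + 3*c - log(9*c^2 + 1)/6


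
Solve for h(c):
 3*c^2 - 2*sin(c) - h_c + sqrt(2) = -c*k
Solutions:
 h(c) = C1 + c^3 + c^2*k/2 + sqrt(2)*c + 2*cos(c)


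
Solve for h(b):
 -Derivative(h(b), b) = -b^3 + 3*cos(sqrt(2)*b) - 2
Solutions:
 h(b) = C1 + b^4/4 + 2*b - 3*sqrt(2)*sin(sqrt(2)*b)/2


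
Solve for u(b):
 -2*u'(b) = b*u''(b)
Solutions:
 u(b) = C1 + C2/b


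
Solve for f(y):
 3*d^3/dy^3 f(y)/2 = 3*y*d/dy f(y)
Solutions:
 f(y) = C1 + Integral(C2*airyai(2^(1/3)*y) + C3*airybi(2^(1/3)*y), y)


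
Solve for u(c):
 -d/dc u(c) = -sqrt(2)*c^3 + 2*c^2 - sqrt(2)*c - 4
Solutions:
 u(c) = C1 + sqrt(2)*c^4/4 - 2*c^3/3 + sqrt(2)*c^2/2 + 4*c


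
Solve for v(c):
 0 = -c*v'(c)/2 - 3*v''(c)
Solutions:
 v(c) = C1 + C2*erf(sqrt(3)*c/6)


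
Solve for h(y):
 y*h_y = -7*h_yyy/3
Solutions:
 h(y) = C1 + Integral(C2*airyai(-3^(1/3)*7^(2/3)*y/7) + C3*airybi(-3^(1/3)*7^(2/3)*y/7), y)


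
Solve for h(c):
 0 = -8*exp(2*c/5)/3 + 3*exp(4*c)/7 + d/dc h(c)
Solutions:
 h(c) = C1 + 20*exp(2*c/5)/3 - 3*exp(4*c)/28


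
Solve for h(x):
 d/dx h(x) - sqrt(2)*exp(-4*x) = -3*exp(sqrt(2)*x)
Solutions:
 h(x) = C1 - 3*sqrt(2)*exp(sqrt(2)*x)/2 - sqrt(2)*exp(-4*x)/4


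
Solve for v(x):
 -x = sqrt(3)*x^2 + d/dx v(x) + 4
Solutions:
 v(x) = C1 - sqrt(3)*x^3/3 - x^2/2 - 4*x


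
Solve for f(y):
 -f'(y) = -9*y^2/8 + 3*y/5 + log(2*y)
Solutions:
 f(y) = C1 + 3*y^3/8 - 3*y^2/10 - y*log(y) - y*log(2) + y


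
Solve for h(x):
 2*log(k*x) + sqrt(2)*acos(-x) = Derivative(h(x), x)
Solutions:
 h(x) = C1 + 2*x*log(k*x) - 2*x + sqrt(2)*(x*acos(-x) + sqrt(1 - x^2))


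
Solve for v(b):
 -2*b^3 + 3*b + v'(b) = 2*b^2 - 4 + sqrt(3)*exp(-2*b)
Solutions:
 v(b) = C1 + b^4/2 + 2*b^3/3 - 3*b^2/2 - 4*b - sqrt(3)*exp(-2*b)/2


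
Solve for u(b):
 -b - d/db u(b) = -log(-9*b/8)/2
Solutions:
 u(b) = C1 - b^2/2 + b*log(-b)/2 + b*(-3*log(2)/2 - 1/2 + log(3))


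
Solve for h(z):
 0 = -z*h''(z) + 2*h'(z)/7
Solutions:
 h(z) = C1 + C2*z^(9/7)


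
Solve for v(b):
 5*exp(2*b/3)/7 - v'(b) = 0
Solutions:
 v(b) = C1 + 15*exp(2*b/3)/14


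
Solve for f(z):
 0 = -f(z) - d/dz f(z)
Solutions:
 f(z) = C1*exp(-z)


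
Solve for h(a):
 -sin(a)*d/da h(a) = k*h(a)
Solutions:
 h(a) = C1*exp(k*(-log(cos(a) - 1) + log(cos(a) + 1))/2)


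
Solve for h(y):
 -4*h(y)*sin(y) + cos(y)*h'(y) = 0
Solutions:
 h(y) = C1/cos(y)^4


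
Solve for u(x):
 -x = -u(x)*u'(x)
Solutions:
 u(x) = -sqrt(C1 + x^2)
 u(x) = sqrt(C1 + x^2)


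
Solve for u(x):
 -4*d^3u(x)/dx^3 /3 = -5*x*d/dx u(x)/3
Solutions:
 u(x) = C1 + Integral(C2*airyai(10^(1/3)*x/2) + C3*airybi(10^(1/3)*x/2), x)


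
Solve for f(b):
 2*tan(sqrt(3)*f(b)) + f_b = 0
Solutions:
 f(b) = sqrt(3)*(pi - asin(C1*exp(-2*sqrt(3)*b)))/3
 f(b) = sqrt(3)*asin(C1*exp(-2*sqrt(3)*b))/3


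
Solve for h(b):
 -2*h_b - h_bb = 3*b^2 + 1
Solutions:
 h(b) = C1 + C2*exp(-2*b) - b^3/2 + 3*b^2/4 - 5*b/4


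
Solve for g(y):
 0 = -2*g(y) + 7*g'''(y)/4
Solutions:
 g(y) = C3*exp(2*7^(2/3)*y/7) + (C1*sin(sqrt(3)*7^(2/3)*y/7) + C2*cos(sqrt(3)*7^(2/3)*y/7))*exp(-7^(2/3)*y/7)


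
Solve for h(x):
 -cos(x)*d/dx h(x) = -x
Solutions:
 h(x) = C1 + Integral(x/cos(x), x)


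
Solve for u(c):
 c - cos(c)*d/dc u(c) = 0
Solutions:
 u(c) = C1 + Integral(c/cos(c), c)


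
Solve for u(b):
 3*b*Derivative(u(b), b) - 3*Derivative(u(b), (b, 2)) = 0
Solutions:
 u(b) = C1 + C2*erfi(sqrt(2)*b/2)


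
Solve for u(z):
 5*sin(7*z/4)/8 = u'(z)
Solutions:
 u(z) = C1 - 5*cos(7*z/4)/14


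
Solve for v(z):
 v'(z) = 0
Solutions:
 v(z) = C1


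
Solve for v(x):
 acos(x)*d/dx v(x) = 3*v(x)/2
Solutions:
 v(x) = C1*exp(3*Integral(1/acos(x), x)/2)


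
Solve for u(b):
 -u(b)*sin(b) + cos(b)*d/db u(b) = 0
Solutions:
 u(b) = C1/cos(b)


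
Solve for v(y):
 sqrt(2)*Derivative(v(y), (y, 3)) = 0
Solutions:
 v(y) = C1 + C2*y + C3*y^2


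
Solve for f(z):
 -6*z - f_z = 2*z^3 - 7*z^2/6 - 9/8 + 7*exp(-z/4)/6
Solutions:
 f(z) = C1 - z^4/2 + 7*z^3/18 - 3*z^2 + 9*z/8 + 14*exp(-z/4)/3


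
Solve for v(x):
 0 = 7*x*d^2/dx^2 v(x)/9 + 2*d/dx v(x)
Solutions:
 v(x) = C1 + C2/x^(11/7)


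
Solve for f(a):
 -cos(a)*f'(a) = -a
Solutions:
 f(a) = C1 + Integral(a/cos(a), a)


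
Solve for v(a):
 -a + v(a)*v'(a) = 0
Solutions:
 v(a) = -sqrt(C1 + a^2)
 v(a) = sqrt(C1 + a^2)


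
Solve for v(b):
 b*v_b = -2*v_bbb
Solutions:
 v(b) = C1 + Integral(C2*airyai(-2^(2/3)*b/2) + C3*airybi(-2^(2/3)*b/2), b)


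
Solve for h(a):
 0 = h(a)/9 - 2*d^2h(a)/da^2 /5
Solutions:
 h(a) = C1*exp(-sqrt(10)*a/6) + C2*exp(sqrt(10)*a/6)


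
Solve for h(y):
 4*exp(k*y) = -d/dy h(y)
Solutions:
 h(y) = C1 - 4*exp(k*y)/k


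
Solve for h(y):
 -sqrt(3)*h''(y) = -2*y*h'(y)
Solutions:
 h(y) = C1 + C2*erfi(3^(3/4)*y/3)


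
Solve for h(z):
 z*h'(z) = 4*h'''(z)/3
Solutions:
 h(z) = C1 + Integral(C2*airyai(6^(1/3)*z/2) + C3*airybi(6^(1/3)*z/2), z)


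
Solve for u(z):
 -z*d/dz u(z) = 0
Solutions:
 u(z) = C1


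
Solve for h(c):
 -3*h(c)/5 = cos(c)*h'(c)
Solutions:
 h(c) = C1*(sin(c) - 1)^(3/10)/(sin(c) + 1)^(3/10)


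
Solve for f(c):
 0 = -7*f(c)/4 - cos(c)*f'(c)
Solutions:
 f(c) = C1*(sin(c) - 1)^(7/8)/(sin(c) + 1)^(7/8)


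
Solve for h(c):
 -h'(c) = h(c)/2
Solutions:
 h(c) = C1*exp(-c/2)


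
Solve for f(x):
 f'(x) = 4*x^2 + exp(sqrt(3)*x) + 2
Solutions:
 f(x) = C1 + 4*x^3/3 + 2*x + sqrt(3)*exp(sqrt(3)*x)/3


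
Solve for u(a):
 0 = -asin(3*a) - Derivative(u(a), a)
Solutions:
 u(a) = C1 - a*asin(3*a) - sqrt(1 - 9*a^2)/3


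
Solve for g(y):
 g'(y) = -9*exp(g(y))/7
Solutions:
 g(y) = log(1/(C1 + 9*y)) + log(7)


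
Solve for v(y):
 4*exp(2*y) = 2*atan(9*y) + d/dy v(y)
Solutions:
 v(y) = C1 - 2*y*atan(9*y) + 2*exp(2*y) + log(81*y^2 + 1)/9


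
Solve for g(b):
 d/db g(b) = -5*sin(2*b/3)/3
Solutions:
 g(b) = C1 + 5*cos(2*b/3)/2


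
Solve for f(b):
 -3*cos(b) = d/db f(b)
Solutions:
 f(b) = C1 - 3*sin(b)


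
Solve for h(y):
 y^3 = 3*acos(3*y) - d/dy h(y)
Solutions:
 h(y) = C1 - y^4/4 + 3*y*acos(3*y) - sqrt(1 - 9*y^2)


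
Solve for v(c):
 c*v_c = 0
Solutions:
 v(c) = C1


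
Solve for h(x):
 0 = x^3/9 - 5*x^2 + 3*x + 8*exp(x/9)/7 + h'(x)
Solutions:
 h(x) = C1 - x^4/36 + 5*x^3/3 - 3*x^2/2 - 72*exp(x/9)/7


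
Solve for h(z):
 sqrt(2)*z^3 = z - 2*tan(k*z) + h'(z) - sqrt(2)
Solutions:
 h(z) = C1 + sqrt(2)*z^4/4 - z^2/2 + sqrt(2)*z + 2*Piecewise((-log(cos(k*z))/k, Ne(k, 0)), (0, True))


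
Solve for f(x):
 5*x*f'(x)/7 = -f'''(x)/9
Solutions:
 f(x) = C1 + Integral(C2*airyai(-45^(1/3)*7^(2/3)*x/7) + C3*airybi(-45^(1/3)*7^(2/3)*x/7), x)


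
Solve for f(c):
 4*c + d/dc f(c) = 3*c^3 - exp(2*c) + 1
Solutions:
 f(c) = C1 + 3*c^4/4 - 2*c^2 + c - exp(2*c)/2


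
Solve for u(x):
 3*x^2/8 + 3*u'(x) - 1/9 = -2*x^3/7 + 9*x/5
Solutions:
 u(x) = C1 - x^4/42 - x^3/24 + 3*x^2/10 + x/27


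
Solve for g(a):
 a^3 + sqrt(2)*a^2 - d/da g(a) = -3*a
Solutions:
 g(a) = C1 + a^4/4 + sqrt(2)*a^3/3 + 3*a^2/2


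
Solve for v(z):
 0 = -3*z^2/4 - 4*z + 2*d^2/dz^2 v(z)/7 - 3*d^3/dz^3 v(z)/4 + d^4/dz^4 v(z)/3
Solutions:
 v(z) = C1 + C2*z + C3*exp(z*(63 - sqrt(1281))/56) + C4*exp(z*(sqrt(1281) + 63)/56) + 7*z^4/32 + 889*z^3/192 + 17101*z^2/512


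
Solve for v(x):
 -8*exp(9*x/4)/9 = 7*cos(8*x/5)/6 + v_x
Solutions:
 v(x) = C1 - 32*exp(9*x/4)/81 - 35*sin(8*x/5)/48


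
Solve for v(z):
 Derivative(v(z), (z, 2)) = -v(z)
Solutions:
 v(z) = C1*sin(z) + C2*cos(z)


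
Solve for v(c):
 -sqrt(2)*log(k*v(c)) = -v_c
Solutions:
 li(k*v(c))/k = C1 + sqrt(2)*c


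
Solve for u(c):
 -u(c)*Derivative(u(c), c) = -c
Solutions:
 u(c) = -sqrt(C1 + c^2)
 u(c) = sqrt(C1 + c^2)


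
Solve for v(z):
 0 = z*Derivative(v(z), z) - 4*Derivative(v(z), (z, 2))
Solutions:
 v(z) = C1 + C2*erfi(sqrt(2)*z/4)


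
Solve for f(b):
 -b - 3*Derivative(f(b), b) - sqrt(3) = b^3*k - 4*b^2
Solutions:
 f(b) = C1 - b^4*k/12 + 4*b^3/9 - b^2/6 - sqrt(3)*b/3


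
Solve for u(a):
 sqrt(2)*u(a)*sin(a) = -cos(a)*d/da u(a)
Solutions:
 u(a) = C1*cos(a)^(sqrt(2))


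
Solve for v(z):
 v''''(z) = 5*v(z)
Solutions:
 v(z) = C1*exp(-5^(1/4)*z) + C2*exp(5^(1/4)*z) + C3*sin(5^(1/4)*z) + C4*cos(5^(1/4)*z)


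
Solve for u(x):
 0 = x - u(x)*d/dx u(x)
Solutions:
 u(x) = -sqrt(C1 + x^2)
 u(x) = sqrt(C1 + x^2)


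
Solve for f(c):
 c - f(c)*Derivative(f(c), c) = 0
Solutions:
 f(c) = -sqrt(C1 + c^2)
 f(c) = sqrt(C1 + c^2)


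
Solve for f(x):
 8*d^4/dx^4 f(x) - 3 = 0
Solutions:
 f(x) = C1 + C2*x + C3*x^2 + C4*x^3 + x^4/64


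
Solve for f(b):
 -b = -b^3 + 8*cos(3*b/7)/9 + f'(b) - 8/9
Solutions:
 f(b) = C1 + b^4/4 - b^2/2 + 8*b/9 - 56*sin(3*b/7)/27


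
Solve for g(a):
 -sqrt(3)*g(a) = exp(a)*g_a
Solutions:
 g(a) = C1*exp(sqrt(3)*exp(-a))


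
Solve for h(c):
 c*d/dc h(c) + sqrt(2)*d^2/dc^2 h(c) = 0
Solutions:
 h(c) = C1 + C2*erf(2^(1/4)*c/2)


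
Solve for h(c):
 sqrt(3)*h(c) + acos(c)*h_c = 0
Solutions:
 h(c) = C1*exp(-sqrt(3)*Integral(1/acos(c), c))


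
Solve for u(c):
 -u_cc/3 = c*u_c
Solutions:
 u(c) = C1 + C2*erf(sqrt(6)*c/2)


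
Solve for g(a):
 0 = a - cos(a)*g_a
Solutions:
 g(a) = C1 + Integral(a/cos(a), a)


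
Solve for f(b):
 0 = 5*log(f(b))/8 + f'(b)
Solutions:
 li(f(b)) = C1 - 5*b/8


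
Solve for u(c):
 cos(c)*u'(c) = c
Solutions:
 u(c) = C1 + Integral(c/cos(c), c)


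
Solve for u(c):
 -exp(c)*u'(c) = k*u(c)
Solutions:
 u(c) = C1*exp(k*exp(-c))


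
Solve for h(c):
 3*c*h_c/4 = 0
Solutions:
 h(c) = C1


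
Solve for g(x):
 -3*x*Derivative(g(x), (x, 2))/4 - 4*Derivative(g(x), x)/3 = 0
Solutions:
 g(x) = C1 + C2/x^(7/9)


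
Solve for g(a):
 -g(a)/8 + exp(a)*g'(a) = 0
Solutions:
 g(a) = C1*exp(-exp(-a)/8)


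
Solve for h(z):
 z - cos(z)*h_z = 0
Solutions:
 h(z) = C1 + Integral(z/cos(z), z)


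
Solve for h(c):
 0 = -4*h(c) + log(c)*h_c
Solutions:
 h(c) = C1*exp(4*li(c))


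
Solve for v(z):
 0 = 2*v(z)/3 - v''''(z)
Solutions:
 v(z) = C1*exp(-2^(1/4)*3^(3/4)*z/3) + C2*exp(2^(1/4)*3^(3/4)*z/3) + C3*sin(2^(1/4)*3^(3/4)*z/3) + C4*cos(2^(1/4)*3^(3/4)*z/3)


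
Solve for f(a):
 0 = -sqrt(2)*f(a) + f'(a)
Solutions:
 f(a) = C1*exp(sqrt(2)*a)


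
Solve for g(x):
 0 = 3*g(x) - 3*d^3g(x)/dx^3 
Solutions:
 g(x) = C3*exp(x) + (C1*sin(sqrt(3)*x/2) + C2*cos(sqrt(3)*x/2))*exp(-x/2)


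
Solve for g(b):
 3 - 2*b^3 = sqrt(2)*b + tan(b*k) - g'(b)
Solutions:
 g(b) = C1 + b^4/2 + sqrt(2)*b^2/2 - 3*b + Piecewise((-log(cos(b*k))/k, Ne(k, 0)), (0, True))
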